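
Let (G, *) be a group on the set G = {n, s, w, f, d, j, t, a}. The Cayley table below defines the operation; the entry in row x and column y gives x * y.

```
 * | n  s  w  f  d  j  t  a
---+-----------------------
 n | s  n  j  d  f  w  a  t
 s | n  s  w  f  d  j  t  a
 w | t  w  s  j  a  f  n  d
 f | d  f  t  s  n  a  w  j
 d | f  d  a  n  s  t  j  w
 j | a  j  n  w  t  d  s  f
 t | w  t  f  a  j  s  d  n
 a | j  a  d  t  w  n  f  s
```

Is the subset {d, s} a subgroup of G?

{d, s} contains the identity s.
Checking products: every product of two elements of {d, s} (read from the table) lies in {d, s}, so the set is closed.
In a finite group, a nonempty closed subset is a subgroup. So {d, s} ≤ G.
(Structurally, G here is isomorphic to the dihedral group D_4.)

Yes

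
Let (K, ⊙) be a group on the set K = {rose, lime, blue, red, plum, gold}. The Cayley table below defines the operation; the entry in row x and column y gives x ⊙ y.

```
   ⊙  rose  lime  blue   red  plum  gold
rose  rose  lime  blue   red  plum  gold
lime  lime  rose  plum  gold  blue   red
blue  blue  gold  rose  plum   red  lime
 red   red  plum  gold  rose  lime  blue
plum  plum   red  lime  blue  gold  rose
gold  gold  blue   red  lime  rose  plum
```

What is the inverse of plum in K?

First locate the identity: row rose matches the header, so rose is the identity.
Scan row plum for rose: plum ⊙ gold = rose. Hence plum^(-1) = gold.

gold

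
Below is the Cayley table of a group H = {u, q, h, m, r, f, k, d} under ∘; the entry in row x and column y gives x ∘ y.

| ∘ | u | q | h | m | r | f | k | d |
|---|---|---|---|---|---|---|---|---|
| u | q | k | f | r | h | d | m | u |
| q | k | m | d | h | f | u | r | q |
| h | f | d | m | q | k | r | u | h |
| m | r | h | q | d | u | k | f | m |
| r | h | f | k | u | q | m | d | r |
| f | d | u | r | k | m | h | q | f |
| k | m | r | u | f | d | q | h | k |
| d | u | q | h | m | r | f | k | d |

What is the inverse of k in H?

r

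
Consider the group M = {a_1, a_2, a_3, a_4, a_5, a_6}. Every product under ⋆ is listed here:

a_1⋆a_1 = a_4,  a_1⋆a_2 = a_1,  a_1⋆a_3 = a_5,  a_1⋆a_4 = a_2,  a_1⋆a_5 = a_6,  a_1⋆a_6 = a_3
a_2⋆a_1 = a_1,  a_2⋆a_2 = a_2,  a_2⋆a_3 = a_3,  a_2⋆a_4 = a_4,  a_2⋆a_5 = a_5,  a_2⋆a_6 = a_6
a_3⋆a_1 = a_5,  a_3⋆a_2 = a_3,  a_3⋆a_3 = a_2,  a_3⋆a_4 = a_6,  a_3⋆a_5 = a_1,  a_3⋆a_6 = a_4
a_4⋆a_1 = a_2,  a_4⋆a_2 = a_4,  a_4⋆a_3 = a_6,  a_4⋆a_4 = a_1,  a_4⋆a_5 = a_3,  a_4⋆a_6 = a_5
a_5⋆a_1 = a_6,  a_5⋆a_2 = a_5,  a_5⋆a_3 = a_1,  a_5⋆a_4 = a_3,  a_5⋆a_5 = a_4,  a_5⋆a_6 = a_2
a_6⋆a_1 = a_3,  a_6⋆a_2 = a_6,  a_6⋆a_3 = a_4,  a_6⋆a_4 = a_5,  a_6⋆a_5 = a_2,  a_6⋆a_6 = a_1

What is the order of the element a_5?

6

The identity element is a_2 (its row matches the header).
a_5^1 = a_5
a_5^2 = a_5 ⋆ a_5 = a_4
a_5^3 = a_4 ⋆ a_5 = a_3
a_5^4 = a_3 ⋆ a_5 = a_1
a_5^5 = a_1 ⋆ a_5 = a_6
a_5^6 = a_6 ⋆ a_5 = a_2
The first power of a_5 equal to the identity is a_5^6, so ord(a_5) = 6.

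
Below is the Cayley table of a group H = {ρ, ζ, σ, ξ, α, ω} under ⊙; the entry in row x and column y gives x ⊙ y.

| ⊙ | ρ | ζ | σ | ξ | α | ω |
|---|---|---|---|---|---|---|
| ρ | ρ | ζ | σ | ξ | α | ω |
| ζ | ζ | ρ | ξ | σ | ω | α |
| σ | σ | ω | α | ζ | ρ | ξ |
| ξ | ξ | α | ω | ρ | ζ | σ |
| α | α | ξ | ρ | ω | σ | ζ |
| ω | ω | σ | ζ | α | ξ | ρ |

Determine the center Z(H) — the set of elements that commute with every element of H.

{ρ}

An element z is central iff its row equals its column in the table.
For σ: σ ⊙ ξ = ζ ≠ ω = ξ ⊙ σ, so σ ∉ Z.
Checking each element this way leaves Z(H) = {ρ}.
(Structurally, H here is isomorphic to the symmetric group S_3.)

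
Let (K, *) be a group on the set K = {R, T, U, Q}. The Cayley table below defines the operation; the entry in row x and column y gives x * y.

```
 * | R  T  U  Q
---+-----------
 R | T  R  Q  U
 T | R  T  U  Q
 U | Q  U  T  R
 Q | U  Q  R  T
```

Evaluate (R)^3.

R

R^1 = R
R^2 = R * R = T
R^3 = T * R = R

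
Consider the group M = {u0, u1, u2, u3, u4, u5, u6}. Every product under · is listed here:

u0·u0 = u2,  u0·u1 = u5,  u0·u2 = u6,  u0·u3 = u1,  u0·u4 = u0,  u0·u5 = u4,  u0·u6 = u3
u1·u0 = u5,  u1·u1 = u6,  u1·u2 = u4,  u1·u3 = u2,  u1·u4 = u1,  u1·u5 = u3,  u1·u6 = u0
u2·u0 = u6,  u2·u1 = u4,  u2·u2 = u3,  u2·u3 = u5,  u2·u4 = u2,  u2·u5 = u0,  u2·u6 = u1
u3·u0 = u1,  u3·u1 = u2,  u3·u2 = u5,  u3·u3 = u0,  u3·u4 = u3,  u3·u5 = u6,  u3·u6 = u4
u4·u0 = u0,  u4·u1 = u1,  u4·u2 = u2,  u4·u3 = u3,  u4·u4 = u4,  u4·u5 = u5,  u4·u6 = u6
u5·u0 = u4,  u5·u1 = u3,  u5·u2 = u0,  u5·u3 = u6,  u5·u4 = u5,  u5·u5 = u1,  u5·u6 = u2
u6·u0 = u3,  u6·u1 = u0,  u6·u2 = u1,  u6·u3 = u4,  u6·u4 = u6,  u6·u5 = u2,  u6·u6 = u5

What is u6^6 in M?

u6^1 = u6
u6^2 = u6·u6 = u5
u6^3 = u5·u6 = u2
u6^4 = u2·u6 = u1
u6^5 = u1·u6 = u0
u6^6 = u0·u6 = u3

u3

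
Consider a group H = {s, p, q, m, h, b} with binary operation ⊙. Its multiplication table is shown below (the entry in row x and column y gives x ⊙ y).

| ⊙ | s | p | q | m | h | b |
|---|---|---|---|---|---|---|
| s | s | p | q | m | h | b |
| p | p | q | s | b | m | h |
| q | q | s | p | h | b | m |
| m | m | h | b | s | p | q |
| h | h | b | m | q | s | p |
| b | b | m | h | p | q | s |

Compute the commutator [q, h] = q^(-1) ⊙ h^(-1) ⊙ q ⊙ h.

q

Identity is s; from the table q^(-1) = p and h^(-1) = h.
p ⊙ h = m
m ⊙ q = b
b ⊙ h = q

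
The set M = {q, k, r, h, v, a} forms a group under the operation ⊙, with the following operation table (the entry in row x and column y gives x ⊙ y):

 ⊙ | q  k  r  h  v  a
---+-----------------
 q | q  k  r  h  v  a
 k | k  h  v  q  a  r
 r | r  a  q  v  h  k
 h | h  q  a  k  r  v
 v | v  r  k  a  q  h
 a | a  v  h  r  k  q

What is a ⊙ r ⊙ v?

a ⊙ r = h
h ⊙ v = r

r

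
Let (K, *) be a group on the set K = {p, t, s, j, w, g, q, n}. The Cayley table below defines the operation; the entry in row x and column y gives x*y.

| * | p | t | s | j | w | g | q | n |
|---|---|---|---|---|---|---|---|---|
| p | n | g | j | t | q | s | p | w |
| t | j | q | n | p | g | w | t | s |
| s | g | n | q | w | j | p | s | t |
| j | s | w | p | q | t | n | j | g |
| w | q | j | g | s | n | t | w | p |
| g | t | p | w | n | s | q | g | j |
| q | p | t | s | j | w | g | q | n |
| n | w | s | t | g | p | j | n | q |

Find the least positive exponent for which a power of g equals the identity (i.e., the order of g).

2

The identity element is q (its row matches the header).
g^1 = g
g^2 = g*g = q
The first power of g equal to the identity is g^2, so ord(g) = 2.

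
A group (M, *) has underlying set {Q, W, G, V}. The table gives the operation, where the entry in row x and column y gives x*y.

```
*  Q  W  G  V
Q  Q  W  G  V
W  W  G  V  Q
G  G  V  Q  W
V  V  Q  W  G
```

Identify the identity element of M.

Q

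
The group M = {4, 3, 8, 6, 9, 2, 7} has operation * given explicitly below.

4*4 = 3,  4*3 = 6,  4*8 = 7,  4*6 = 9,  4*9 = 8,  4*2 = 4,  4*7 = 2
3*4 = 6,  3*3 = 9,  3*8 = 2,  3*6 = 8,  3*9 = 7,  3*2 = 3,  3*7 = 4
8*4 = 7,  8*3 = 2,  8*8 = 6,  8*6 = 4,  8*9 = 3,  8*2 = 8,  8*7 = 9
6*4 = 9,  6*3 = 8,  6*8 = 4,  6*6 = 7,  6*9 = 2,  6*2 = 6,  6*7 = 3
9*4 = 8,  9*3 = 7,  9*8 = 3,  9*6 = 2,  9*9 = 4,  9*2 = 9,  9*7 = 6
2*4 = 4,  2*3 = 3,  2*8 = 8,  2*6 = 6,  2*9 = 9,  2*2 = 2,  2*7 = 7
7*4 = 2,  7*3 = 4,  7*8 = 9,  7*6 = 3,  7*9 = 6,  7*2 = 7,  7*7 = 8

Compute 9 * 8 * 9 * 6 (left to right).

9 * 8 = 3
3 * 9 = 7
7 * 6 = 3
(Structurally, M here is isomorphic to the cyclic group Z_7.)

3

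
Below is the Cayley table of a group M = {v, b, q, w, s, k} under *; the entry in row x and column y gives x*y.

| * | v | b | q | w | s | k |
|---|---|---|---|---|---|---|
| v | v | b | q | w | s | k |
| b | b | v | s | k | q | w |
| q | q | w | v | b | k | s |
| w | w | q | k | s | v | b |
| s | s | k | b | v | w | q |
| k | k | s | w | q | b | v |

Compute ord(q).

2

The identity element is v (its row matches the header).
q^1 = q
q^2 = q*q = v
The first power of q equal to the identity is q^2, so ord(q) = 2.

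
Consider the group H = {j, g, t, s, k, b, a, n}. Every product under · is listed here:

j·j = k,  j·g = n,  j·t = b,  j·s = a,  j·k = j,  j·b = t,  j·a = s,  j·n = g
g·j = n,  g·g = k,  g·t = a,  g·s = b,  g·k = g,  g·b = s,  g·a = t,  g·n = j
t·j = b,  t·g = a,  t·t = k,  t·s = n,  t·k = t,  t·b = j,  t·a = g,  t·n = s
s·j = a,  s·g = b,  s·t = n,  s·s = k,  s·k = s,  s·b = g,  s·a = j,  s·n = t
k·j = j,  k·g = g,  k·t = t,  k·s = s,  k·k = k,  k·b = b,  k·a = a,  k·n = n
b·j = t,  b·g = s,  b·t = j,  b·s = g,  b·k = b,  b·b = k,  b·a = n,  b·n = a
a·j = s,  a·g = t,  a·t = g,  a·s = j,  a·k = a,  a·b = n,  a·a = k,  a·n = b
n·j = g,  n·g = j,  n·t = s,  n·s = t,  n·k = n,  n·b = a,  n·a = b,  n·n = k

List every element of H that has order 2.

Identity is k. Compute the order of each non-identity element by repeated multiplication:
  j: j → k  (order 2)
  g: g → k  (order 2)
  t: t → k  (order 2)
  s: s → k  (order 2)
  b: b → k  (order 2)
  a: a → k  (order 2)
  n: n → k  (order 2)
Elements of order 2: {a, b, g, j, n, s, t}.

{a, b, g, j, n, s, t}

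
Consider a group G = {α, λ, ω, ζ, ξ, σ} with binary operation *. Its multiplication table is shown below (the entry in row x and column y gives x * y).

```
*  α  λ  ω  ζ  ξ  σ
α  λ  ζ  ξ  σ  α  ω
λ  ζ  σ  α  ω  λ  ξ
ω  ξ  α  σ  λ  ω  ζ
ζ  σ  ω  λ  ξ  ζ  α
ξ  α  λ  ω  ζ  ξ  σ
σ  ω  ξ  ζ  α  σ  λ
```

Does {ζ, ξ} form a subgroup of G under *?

{ζ, ξ} contains the identity ξ.
Checking products: every product of two elements of {ζ, ξ} (read from the table) lies in {ζ, ξ}, so the set is closed.
In a finite group, a nonempty closed subset is a subgroup. So {ζ, ξ} ≤ G.

Yes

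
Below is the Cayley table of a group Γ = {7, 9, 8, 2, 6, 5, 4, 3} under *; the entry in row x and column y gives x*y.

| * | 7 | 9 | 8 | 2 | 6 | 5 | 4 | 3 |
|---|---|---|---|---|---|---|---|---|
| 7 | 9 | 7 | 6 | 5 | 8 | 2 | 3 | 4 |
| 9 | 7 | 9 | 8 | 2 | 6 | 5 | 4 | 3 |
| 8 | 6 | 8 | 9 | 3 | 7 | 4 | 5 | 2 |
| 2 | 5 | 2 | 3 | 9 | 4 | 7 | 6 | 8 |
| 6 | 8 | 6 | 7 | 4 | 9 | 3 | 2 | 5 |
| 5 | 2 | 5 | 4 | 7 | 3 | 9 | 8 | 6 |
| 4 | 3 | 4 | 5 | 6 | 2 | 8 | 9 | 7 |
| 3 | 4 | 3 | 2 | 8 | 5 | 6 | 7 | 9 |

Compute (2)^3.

2^1 = 2
2^2 = 2*2 = 9
2^3 = 9*2 = 2

2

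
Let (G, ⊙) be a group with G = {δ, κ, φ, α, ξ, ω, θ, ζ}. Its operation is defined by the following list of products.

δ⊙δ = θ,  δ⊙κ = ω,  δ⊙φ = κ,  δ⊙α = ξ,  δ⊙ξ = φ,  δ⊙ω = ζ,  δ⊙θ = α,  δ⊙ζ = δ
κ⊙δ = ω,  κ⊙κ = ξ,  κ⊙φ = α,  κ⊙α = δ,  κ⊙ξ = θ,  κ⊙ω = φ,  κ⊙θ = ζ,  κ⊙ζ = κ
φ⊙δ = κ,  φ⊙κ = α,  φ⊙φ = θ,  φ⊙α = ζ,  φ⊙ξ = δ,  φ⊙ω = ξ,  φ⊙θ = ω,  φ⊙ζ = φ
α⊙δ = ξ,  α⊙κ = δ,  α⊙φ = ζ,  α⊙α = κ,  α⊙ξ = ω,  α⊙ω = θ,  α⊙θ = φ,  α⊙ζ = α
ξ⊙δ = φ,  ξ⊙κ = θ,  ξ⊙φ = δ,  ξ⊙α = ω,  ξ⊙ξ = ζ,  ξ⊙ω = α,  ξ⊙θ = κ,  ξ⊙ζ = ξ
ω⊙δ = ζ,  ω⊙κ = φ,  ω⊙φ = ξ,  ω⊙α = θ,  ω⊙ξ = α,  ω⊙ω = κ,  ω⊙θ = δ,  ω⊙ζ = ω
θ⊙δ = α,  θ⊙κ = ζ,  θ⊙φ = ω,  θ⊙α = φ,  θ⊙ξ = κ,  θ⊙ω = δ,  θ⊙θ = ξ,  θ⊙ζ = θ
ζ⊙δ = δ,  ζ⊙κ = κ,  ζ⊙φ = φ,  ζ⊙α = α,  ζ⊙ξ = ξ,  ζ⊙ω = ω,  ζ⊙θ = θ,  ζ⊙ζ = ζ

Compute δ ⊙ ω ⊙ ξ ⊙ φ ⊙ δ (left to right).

θ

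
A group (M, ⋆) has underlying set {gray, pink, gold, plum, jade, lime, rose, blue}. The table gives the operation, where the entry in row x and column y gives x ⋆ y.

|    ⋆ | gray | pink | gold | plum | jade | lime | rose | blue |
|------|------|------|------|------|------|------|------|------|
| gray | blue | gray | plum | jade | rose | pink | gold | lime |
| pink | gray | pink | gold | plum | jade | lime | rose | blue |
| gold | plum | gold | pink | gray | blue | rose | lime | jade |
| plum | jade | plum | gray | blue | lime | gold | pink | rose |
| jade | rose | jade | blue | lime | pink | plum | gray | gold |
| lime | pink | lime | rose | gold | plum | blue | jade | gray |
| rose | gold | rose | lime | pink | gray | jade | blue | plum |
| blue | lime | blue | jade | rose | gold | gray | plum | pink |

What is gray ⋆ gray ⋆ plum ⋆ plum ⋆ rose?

rose

gray ⋆ gray = blue
blue ⋆ plum = rose
rose ⋆ plum = pink
pink ⋆ rose = rose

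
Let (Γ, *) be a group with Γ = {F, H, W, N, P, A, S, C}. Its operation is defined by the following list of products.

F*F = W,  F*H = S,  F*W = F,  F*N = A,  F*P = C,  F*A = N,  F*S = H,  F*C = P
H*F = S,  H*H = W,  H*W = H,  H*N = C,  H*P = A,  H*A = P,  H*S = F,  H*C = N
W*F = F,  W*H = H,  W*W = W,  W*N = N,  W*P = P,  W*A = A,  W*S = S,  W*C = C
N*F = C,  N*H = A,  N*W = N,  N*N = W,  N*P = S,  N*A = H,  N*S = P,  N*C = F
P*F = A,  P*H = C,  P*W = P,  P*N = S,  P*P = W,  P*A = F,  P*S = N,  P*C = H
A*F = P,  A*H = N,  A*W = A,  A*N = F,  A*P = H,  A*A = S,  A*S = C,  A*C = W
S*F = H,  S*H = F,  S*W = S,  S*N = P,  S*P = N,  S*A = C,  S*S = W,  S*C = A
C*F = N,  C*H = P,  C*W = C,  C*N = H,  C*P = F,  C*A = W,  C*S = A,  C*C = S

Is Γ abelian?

No

A*F = P but F*A = N.
Since A and F do not commute, Γ is not abelian.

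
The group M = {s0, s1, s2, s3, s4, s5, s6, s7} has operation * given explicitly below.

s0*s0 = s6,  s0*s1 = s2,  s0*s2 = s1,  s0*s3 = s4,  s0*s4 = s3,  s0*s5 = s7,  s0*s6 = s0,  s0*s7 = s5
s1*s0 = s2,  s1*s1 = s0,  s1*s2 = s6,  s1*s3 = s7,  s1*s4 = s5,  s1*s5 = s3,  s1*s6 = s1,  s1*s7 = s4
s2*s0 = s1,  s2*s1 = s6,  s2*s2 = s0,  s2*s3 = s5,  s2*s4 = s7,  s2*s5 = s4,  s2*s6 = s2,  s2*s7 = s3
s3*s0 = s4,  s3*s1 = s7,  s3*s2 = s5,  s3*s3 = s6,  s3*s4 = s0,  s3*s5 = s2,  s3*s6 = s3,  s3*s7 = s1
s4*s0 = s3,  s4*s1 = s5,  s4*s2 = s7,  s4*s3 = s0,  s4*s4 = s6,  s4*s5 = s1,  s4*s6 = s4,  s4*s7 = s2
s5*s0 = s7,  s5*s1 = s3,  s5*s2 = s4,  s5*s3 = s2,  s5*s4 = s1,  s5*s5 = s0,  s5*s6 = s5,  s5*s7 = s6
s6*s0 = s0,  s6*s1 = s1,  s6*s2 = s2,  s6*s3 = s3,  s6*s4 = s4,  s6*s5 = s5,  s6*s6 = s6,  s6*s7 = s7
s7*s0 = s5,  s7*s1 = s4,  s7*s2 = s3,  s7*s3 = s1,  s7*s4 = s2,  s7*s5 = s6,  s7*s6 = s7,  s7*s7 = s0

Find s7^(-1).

s5

First locate the identity: row s6 matches the header, so s6 is the identity.
Scan row s7 for s6: s7 * s5 = s6. Hence s7^(-1) = s5.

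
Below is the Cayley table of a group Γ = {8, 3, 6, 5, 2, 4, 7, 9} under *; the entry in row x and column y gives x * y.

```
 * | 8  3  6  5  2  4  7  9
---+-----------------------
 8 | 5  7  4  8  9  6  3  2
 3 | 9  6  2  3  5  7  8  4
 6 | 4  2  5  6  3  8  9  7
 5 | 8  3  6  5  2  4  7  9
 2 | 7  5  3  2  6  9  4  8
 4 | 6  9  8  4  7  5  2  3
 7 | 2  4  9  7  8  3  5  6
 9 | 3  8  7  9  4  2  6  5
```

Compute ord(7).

2

The identity element is 5 (its row matches the header).
7^1 = 7
7^2 = 7 * 7 = 5
The first power of 7 equal to the identity is 7^2, so ord(7) = 2.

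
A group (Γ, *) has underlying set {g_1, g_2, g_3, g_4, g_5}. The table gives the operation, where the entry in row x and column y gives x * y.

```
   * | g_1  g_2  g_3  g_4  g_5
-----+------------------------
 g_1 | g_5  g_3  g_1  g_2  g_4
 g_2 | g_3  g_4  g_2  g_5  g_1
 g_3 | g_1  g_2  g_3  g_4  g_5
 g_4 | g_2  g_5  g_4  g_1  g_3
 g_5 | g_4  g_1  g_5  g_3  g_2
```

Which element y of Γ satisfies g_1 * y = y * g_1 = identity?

g_2

First locate the identity: row g_3 matches the header, so g_3 is the identity.
Scan row g_1 for g_3: g_1 * g_2 = g_3. Hence g_1^(-1) = g_2.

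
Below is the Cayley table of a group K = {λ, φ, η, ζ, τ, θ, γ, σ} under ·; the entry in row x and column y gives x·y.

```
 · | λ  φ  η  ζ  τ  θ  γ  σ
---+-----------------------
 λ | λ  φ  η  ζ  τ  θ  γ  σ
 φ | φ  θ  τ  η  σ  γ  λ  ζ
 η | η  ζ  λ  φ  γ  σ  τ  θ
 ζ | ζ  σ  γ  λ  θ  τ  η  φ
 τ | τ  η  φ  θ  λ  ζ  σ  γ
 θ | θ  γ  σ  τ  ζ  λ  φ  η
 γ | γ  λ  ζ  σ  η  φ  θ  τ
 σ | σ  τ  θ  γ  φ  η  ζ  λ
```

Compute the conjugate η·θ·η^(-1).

The identity is λ. In row η, the entry λ sits in column η, so η^(-1) = η.
η·θ = σ
σ·η = θ

θ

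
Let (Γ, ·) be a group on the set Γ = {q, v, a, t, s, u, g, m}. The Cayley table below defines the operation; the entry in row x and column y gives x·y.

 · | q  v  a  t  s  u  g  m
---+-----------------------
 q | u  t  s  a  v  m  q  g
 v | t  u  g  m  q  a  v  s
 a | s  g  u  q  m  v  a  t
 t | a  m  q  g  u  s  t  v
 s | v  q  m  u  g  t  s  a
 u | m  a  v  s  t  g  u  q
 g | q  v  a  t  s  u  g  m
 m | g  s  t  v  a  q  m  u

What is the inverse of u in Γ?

u

First locate the identity: row g matches the header, so g is the identity.
Scan row u for g: u·u = g. Hence u^(-1) = u.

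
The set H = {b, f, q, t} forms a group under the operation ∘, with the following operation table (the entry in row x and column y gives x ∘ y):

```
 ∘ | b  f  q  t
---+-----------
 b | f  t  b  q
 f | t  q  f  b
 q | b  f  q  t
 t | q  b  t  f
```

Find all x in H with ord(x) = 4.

Identity is q. Compute the order of each non-identity element by repeated multiplication:
  b: b → f → t → q  (order 4)
  f: f → q  (order 2)
  t: t → f → b → q  (order 4)
Elements of order 4: {b, t}.

{b, t}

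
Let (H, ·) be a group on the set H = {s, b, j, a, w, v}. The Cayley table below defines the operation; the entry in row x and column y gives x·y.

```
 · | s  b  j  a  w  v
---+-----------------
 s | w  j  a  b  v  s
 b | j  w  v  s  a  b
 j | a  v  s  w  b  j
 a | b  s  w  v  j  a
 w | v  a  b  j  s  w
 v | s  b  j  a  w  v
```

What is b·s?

Read row b, column s: b·s = j.

j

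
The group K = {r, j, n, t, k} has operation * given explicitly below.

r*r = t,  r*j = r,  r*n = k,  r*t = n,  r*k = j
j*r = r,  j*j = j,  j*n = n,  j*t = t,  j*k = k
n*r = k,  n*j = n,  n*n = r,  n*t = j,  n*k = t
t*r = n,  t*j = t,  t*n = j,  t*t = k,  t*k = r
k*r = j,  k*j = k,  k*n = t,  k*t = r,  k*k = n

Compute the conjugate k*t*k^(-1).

t

The identity is j. In row k, the entry j sits in column r, so k^(-1) = r.
k*t = r
r*r = t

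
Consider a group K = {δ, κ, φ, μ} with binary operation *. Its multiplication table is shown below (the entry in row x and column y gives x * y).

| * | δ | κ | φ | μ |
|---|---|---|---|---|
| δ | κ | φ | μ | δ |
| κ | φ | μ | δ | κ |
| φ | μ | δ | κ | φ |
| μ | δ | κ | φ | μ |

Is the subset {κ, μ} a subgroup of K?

Yes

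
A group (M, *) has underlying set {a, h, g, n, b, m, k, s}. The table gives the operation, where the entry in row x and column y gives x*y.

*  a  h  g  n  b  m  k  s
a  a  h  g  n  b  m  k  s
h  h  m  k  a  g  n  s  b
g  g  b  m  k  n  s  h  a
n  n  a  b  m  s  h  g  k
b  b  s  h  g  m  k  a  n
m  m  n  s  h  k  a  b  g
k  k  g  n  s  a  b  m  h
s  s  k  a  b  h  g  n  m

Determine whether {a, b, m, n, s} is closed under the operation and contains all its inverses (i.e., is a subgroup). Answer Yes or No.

m*b = k, which is not in {a, b, m, n, s}.
The subset is not closed under *, so it is not a subgroup.

No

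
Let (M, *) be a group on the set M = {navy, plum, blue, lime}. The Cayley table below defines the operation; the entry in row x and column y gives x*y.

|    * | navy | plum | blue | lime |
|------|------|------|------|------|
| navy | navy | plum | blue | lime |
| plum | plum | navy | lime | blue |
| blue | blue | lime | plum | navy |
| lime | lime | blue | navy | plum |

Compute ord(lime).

The identity element is navy (its row matches the header).
lime^1 = lime
lime^2 = lime*lime = plum
lime^3 = plum*lime = blue
lime^4 = blue*lime = navy
The first power of lime equal to the identity is lime^4, so ord(lime) = 4.

4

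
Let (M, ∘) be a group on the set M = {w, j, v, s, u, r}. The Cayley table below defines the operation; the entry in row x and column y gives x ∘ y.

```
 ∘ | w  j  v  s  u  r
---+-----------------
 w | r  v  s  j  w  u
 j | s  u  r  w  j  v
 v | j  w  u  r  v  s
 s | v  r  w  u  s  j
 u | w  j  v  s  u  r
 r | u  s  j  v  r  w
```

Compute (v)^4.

u

v^1 = v
v^2 = v ∘ v = u
v^3 = u ∘ v = v
v^4 = v ∘ v = u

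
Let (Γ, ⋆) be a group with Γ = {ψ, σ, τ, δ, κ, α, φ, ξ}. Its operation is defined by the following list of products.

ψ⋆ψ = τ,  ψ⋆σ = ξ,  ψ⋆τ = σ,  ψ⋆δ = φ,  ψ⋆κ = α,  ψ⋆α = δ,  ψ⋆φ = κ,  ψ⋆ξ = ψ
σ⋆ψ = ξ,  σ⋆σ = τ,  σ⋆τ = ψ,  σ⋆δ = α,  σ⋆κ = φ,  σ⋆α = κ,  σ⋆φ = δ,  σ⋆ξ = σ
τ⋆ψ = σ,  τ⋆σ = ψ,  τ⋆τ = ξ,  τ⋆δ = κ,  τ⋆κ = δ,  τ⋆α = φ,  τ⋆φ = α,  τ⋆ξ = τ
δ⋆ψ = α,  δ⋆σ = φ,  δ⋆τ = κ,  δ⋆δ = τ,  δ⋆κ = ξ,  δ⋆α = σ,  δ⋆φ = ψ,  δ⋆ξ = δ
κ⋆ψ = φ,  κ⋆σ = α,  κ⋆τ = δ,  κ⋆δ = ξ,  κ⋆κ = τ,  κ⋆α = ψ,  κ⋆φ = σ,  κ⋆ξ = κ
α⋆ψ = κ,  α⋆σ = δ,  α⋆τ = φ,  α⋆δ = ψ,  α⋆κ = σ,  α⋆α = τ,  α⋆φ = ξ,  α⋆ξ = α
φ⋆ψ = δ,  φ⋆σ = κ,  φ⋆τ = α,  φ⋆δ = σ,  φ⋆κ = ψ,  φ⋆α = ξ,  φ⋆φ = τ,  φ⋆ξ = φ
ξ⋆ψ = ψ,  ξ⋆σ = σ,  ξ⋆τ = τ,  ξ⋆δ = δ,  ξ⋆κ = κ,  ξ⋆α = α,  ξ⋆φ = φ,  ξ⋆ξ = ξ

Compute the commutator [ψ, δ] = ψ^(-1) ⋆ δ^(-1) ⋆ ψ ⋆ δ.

τ

Identity is ξ; from the table ψ^(-1) = σ and δ^(-1) = κ.
σ ⋆ κ = φ
φ ⋆ ψ = δ
δ ⋆ δ = τ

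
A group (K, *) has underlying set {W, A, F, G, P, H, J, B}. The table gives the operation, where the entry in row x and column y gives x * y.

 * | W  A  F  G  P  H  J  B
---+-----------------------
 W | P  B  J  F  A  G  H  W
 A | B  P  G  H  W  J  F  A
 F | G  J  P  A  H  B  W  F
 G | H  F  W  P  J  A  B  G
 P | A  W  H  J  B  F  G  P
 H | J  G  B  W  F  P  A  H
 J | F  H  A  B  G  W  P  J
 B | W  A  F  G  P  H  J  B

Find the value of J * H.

W

Read row J, column H: J * H = W.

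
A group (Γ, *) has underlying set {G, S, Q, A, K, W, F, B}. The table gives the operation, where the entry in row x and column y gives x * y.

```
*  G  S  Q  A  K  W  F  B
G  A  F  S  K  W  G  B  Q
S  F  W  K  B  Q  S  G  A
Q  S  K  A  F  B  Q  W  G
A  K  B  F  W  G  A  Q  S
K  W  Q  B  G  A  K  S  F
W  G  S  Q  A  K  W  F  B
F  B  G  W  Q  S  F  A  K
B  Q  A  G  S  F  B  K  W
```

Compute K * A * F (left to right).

B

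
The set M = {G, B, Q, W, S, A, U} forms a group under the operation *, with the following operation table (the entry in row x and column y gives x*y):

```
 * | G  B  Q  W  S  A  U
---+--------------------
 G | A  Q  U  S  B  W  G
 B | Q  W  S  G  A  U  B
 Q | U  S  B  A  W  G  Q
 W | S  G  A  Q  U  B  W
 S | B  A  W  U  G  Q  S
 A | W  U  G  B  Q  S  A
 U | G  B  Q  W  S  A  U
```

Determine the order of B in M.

7

The identity element is U (its row matches the header).
B^1 = B
B^2 = B*B = W
B^3 = W*B = G
B^4 = G*B = Q
B^5 = Q*B = S
B^6 = S*B = A
B^7 = A*B = U
The first power of B equal to the identity is B^7, so ord(B) = 7.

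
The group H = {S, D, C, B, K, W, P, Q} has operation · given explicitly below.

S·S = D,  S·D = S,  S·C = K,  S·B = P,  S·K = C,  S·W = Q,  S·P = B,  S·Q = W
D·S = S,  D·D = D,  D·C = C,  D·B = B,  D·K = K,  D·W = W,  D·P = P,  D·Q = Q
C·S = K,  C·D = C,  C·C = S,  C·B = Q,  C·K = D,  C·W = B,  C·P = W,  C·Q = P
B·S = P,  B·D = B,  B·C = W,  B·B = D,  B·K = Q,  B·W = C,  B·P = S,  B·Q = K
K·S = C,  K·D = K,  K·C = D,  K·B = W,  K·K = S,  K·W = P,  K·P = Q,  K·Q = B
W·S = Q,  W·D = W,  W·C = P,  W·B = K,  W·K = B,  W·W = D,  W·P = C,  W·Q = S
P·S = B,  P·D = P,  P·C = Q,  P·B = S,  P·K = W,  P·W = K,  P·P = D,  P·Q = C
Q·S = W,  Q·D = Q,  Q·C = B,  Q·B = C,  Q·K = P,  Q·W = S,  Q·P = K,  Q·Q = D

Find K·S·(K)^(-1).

S

The identity is D. In row K, the entry D sits in column C, so K^(-1) = C.
K·S = C
C·C = S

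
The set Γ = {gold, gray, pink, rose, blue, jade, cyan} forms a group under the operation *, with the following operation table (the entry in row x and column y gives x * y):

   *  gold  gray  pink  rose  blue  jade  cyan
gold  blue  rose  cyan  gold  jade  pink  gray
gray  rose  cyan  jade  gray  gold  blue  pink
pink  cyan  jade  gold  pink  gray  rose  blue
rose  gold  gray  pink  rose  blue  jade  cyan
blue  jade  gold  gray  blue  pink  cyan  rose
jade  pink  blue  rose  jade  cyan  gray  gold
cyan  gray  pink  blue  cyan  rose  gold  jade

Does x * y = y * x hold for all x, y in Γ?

Yes

Check whether the table is symmetric across its main diagonal.
Every entry (row x, col y) equals the entry (row y, col x), so Γ is abelian.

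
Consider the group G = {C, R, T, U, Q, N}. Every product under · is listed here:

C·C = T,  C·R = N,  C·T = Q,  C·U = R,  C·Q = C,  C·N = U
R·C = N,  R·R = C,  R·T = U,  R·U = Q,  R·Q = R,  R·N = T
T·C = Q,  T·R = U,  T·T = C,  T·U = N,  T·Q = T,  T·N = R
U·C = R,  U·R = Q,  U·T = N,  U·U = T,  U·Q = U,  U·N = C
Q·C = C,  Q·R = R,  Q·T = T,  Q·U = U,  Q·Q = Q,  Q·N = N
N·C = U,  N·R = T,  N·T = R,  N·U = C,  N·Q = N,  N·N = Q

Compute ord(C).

The identity element is Q (its row matches the header).
C^1 = C
C^2 = C·C = T
C^3 = T·C = Q
The first power of C equal to the identity is C^3, so ord(C) = 3.

3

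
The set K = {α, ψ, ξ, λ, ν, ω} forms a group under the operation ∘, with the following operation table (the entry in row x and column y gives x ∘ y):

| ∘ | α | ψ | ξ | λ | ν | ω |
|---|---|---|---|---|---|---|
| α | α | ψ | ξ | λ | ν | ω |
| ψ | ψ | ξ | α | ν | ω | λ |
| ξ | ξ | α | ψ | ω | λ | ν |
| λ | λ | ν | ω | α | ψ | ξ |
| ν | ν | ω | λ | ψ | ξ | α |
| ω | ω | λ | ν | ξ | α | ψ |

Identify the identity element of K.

α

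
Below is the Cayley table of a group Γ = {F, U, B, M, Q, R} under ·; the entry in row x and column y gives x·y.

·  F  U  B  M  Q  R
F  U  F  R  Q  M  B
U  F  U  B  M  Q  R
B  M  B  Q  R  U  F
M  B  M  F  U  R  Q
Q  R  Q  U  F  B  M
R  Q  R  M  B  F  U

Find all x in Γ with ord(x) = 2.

{F, M, R}

Identity is U. Compute the order of each non-identity element by repeated multiplication:
  F: F → U  (order 2)
  B: B → Q → U  (order 3)
  M: M → U  (order 2)
  Q: Q → B → U  (order 3)
  R: R → U  (order 2)
Elements of order 2: {F, M, R}.
(Structurally, Γ here is isomorphic to the symmetric group S_3.)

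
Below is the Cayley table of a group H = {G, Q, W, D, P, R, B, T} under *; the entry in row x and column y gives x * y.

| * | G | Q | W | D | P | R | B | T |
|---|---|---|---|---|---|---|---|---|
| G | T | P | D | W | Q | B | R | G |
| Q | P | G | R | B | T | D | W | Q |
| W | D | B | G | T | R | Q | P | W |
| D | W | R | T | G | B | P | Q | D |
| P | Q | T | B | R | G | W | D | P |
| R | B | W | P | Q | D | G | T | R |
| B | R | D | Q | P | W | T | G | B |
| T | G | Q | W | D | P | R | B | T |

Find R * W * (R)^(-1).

The identity is T. In row R, the entry T sits in column B, so R^(-1) = B.
R * W = P
P * B = D

D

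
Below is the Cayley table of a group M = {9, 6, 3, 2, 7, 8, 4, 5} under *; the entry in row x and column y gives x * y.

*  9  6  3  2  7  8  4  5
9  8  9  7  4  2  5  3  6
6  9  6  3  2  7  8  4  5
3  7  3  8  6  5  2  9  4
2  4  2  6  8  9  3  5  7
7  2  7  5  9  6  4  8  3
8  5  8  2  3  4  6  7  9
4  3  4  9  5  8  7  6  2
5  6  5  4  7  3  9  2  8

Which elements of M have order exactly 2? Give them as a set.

Identity is 6. Compute the order of each non-identity element by repeated multiplication:
  9: 9 → 8 → 5 → 6  (order 4)
  3: 3 → 8 → 2 → 6  (order 4)
  2: 2 → 8 → 3 → 6  (order 4)
  7: 7 → 6  (order 2)
  8: 8 → 6  (order 2)
  4: 4 → 6  (order 2)
  5: 5 → 8 → 9 → 6  (order 4)
Elements of order 2: {4, 7, 8}.

{4, 7, 8}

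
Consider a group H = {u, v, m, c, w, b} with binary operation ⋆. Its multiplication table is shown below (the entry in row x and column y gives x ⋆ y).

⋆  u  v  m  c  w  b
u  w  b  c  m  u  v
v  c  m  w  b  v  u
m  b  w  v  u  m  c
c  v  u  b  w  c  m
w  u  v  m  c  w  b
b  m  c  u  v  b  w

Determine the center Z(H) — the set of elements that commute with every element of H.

{w}

An element z is central iff its row equals its column in the table.
For c: c ⋆ m = b ≠ u = m ⋆ c, so c ∉ Z.
Checking each element this way leaves Z(H) = {w}.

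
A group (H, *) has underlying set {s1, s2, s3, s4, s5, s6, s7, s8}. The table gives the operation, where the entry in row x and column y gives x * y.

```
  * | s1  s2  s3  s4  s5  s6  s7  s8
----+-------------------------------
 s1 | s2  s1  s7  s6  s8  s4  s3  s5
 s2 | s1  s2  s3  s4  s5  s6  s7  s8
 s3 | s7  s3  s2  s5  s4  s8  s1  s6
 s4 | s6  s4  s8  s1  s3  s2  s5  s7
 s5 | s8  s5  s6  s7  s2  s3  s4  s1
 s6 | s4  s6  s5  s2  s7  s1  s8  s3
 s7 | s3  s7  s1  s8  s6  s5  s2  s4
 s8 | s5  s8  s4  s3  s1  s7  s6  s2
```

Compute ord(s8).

2

The identity element is s2 (its row matches the header).
s8^1 = s8
s8^2 = s8 * s8 = s2
The first power of s8 equal to the identity is s8^2, so ord(s8) = 2.
(Structurally, H here is isomorphic to the dihedral group D_4.)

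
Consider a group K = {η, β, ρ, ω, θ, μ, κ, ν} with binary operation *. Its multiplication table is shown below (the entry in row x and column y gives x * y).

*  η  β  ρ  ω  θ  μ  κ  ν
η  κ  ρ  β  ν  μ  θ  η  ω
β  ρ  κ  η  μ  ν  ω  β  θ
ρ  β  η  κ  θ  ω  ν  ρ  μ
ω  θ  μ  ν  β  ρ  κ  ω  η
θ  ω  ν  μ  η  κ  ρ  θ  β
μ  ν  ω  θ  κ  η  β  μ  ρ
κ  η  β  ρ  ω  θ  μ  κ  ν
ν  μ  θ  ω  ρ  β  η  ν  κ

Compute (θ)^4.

κ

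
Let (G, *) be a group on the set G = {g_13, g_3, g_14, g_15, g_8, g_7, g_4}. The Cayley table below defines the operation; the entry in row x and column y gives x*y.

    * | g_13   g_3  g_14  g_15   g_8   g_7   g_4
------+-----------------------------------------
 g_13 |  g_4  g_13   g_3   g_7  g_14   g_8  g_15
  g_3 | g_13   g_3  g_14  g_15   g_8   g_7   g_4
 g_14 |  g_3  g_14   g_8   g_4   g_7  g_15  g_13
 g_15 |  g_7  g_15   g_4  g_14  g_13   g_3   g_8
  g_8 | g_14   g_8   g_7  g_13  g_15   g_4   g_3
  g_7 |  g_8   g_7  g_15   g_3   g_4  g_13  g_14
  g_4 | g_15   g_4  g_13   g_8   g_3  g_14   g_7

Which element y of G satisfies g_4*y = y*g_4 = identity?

First locate the identity: row g_3 matches the header, so g_3 is the identity.
Scan row g_4 for g_3: g_4*g_8 = g_3. Hence g_4^(-1) = g_8.

g_8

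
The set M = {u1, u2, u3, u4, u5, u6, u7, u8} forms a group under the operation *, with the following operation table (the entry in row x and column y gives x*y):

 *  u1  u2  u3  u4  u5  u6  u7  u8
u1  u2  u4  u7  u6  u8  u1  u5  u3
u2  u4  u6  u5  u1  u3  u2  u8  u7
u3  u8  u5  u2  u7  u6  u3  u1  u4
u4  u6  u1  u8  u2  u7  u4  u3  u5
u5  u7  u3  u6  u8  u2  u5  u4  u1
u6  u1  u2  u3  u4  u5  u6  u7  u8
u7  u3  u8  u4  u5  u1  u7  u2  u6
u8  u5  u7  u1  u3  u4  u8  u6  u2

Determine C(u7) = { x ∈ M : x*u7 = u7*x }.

{u2, u6, u7, u8}

Compare row u7 with column u7 entry by entry.
u2*u7 = u8 = u7*u2, so u2 commutes with u7.
u4*u7 = u3 but u7*u4 = u5, so u4 does not.
Collecting the elements that commute with u7: C(u7) = {u2, u6, u7, u8}.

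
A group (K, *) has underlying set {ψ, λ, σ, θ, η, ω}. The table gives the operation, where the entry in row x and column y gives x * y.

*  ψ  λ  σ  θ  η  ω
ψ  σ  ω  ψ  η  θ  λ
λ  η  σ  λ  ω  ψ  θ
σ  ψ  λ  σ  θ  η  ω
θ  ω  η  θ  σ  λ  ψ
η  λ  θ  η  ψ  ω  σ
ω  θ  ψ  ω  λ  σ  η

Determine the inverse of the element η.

ω

First locate the identity: row σ matches the header, so σ is the identity.
Scan row η for σ: η * ω = σ. Hence η^(-1) = ω.
(Structurally, K here is isomorphic to the symmetric group S_3.)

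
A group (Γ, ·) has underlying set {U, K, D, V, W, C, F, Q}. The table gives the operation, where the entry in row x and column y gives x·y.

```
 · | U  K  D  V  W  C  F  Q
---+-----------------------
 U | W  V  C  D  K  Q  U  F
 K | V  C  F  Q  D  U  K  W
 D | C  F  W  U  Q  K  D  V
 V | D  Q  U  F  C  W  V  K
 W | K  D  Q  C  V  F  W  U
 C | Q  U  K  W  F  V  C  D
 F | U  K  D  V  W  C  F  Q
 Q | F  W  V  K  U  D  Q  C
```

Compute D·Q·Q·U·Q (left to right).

D·Q = V
V·Q = K
K·U = V
V·Q = K
(Structurally, Γ here is isomorphic to the cyclic group Z_8.)

K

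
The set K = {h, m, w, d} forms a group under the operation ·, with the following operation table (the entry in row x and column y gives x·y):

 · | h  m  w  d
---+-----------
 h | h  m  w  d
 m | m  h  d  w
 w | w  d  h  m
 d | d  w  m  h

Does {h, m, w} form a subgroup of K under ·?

w·m = d, which is not in {h, m, w}.
The subset is not closed under ·, so it is not a subgroup.

No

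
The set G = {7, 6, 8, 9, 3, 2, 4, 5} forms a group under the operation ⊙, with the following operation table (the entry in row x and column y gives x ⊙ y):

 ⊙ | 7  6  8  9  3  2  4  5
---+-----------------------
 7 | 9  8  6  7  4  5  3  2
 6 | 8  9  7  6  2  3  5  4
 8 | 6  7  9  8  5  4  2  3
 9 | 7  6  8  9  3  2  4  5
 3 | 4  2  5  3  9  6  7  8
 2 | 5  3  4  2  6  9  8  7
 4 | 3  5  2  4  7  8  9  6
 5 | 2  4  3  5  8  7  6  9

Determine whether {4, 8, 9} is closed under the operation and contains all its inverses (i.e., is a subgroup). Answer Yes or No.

No

8 ⊙ 4 = 2, which is not in {4, 8, 9}.
The subset is not closed under ⊙, so it is not a subgroup.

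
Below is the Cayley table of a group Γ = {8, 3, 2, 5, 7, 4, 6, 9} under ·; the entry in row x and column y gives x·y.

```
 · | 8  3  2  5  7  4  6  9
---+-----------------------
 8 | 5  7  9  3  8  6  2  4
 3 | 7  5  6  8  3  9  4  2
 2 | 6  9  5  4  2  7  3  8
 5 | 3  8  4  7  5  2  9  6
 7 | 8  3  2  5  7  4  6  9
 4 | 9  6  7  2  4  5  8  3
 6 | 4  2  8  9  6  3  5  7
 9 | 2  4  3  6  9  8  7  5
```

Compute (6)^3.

6^1 = 6
6^2 = 6·6 = 5
6^3 = 5·6 = 9

9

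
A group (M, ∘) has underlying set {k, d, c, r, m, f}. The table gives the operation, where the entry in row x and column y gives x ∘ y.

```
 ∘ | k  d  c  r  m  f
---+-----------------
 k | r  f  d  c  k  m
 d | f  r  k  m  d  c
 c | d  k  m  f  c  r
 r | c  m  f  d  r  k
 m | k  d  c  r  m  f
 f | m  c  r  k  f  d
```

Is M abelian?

Check whether the table is symmetric across its main diagonal.
Every entry (row x, col y) equals the entry (row y, col x), so M is abelian.
(In fact M ≅ the cyclic group Z_6.)

Yes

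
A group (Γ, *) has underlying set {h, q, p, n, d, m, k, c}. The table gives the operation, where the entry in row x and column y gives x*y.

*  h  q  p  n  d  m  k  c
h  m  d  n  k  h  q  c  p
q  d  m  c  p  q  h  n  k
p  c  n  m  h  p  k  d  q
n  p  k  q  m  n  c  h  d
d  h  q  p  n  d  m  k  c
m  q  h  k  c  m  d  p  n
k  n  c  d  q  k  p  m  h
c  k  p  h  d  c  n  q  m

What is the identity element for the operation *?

The identity e satisfies e*x = x for all x, so its row in the table reproduces the column headers.
Row d reads: h, q, p, n, d, m, k, c — exactly the header order. So d is the identity.
(Structurally, Γ here is isomorphic to the quaternion group Q_8.)

d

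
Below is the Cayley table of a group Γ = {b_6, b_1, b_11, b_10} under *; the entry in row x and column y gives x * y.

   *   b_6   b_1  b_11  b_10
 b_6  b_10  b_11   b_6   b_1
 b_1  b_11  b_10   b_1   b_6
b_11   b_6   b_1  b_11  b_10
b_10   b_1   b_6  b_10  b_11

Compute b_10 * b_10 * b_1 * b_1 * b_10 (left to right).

b_10 * b_10 = b_11
b_11 * b_1 = b_1
b_1 * b_1 = b_10
b_10 * b_10 = b_11
(Structurally, Γ here is isomorphic to the cyclic group Z_4.)

b_11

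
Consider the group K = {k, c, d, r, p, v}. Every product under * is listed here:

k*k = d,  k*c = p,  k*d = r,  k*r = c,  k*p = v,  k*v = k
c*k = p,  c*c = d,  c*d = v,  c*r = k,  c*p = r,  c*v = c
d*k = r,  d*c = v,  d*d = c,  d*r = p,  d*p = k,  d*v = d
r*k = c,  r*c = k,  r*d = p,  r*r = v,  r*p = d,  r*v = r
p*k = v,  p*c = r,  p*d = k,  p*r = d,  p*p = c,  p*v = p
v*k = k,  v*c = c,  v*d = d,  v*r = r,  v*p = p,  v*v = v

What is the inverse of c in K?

First locate the identity: row v matches the header, so v is the identity.
Scan row c for v: c*d = v. Hence c^(-1) = d.

d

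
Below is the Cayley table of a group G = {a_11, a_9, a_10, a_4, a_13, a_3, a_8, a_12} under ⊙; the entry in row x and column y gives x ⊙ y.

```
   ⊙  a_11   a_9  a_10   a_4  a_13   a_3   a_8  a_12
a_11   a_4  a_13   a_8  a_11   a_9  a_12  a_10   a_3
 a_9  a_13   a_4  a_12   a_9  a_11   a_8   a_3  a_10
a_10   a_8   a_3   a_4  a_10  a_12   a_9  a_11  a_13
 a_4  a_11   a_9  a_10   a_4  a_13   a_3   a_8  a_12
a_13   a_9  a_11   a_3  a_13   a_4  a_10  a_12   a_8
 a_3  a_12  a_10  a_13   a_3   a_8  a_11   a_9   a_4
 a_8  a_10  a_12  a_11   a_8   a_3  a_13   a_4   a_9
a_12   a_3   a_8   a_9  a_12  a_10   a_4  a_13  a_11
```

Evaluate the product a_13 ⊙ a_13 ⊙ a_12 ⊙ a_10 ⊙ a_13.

a_11

a_13 ⊙ a_13 = a_4
a_4 ⊙ a_12 = a_12
a_12 ⊙ a_10 = a_9
a_9 ⊙ a_13 = a_11
(Structurally, G here is isomorphic to the dihedral group D_4.)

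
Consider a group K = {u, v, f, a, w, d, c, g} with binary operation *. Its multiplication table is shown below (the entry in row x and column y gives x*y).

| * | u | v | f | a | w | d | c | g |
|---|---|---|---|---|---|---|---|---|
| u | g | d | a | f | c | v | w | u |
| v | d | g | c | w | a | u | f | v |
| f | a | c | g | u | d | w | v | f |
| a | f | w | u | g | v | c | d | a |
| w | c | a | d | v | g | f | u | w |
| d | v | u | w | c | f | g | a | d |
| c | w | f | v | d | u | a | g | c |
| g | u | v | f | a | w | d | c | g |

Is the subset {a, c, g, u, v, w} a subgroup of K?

No

v*c = f, which is not in {a, c, g, u, v, w}.
The subset is not closed under *, so it is not a subgroup.
(Structurally, K here is isomorphic to the elementary abelian group (Z_2)^3.)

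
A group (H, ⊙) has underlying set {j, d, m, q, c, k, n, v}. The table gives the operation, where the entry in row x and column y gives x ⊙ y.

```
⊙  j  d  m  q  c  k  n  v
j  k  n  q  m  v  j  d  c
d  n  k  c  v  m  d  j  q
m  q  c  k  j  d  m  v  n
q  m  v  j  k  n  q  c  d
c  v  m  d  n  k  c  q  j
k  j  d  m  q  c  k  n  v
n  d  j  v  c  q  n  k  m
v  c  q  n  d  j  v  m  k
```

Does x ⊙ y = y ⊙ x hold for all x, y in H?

Yes

Check whether the table is symmetric across its main diagonal.
Every entry (row x, col y) equals the entry (row y, col x), so H is abelian.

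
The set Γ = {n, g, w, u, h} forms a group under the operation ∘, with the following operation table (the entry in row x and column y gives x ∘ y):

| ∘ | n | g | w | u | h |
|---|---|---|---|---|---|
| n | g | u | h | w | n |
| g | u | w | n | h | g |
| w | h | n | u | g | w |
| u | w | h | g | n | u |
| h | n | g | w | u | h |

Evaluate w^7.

u

w^1 = w
w^2 = w ∘ w = u
w^3 = u ∘ w = g
w^4 = g ∘ w = n
w^5 = n ∘ w = h
w^6 = h ∘ w = w
w^7 = w ∘ w = u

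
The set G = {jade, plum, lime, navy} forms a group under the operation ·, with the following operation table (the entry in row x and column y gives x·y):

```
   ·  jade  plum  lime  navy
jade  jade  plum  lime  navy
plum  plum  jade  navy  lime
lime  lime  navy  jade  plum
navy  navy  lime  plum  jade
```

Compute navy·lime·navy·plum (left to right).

navy·lime = plum
plum·navy = lime
lime·plum = navy

navy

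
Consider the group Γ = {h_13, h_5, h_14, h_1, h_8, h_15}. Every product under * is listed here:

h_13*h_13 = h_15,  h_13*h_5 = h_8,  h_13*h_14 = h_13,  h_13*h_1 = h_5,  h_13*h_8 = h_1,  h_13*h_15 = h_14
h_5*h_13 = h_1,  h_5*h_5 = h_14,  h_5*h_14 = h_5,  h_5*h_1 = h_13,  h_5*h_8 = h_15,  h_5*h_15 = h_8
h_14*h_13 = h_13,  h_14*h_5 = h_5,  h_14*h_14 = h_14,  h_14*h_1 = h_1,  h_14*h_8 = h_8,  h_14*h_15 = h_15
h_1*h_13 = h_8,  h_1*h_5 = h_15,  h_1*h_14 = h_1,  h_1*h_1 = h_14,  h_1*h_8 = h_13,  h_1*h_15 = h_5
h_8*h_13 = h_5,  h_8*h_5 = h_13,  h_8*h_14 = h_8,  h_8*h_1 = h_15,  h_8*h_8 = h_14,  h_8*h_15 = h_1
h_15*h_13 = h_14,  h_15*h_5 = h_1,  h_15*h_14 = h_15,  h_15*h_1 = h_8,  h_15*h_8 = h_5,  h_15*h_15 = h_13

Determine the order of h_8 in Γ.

The identity element is h_14 (its row matches the header).
h_8^1 = h_8
h_8^2 = h_8*h_8 = h_14
The first power of h_8 equal to the identity is h_8^2, so ord(h_8) = 2.

2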